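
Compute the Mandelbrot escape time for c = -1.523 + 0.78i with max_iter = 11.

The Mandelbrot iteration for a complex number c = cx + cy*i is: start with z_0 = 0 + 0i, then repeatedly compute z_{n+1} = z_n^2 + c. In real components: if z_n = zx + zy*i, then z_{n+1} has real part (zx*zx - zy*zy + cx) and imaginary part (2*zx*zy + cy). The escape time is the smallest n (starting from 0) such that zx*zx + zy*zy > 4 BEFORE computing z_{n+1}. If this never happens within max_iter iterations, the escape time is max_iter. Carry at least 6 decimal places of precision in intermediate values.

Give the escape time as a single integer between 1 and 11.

z_0 = 0 + 0i, c = -1.5230 + 0.7800i
Iter 1: z = -1.5230 + 0.7800i, |z|^2 = 2.9279
Iter 2: z = 0.1881 + -1.5959i, |z|^2 = 2.5822
Iter 3: z = -4.0344 + 0.1795i, |z|^2 = 16.3089
Escaped at iteration 3

Answer: 3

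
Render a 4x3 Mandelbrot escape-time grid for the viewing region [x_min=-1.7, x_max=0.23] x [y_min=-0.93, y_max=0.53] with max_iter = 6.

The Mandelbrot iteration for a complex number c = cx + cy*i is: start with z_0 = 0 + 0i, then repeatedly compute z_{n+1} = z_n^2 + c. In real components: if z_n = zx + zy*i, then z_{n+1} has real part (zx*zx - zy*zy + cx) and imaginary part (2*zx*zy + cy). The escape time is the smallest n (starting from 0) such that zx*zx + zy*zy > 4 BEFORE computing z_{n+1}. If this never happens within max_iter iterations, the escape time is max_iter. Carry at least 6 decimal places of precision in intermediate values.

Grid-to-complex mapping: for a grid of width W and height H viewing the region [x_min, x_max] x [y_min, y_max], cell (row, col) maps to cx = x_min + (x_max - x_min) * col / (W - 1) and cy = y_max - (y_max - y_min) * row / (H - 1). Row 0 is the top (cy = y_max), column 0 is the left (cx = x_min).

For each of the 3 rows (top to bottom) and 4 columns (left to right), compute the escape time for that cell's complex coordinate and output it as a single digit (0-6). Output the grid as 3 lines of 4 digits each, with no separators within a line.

(row=0, col=0): c = -1.7000 + 0.5300i → escape time 3
(row=0, col=1): c = -1.0567 + 0.5300i → escape time 5
(row=0, col=2): c = -0.4133 + 0.5300i → escape time 6
(row=0, col=3): c = 0.2300 + 0.5300i → escape time 6
(row=1, col=0): c = -1.7000 + -0.2000i → escape time 4
(row=1, col=1): c = -1.0567 + -0.2000i → escape time 6
(row=1, col=2): c = -0.4133 + -0.2000i → escape time 6
(row=1, col=3): c = 0.2300 + -0.2000i → escape time 6
(row=2, col=0): c = -1.7000 + -0.9300i → escape time 2
(row=2, col=1): c = -1.0567 + -0.9300i → escape time 3
(row=2, col=2): c = -0.4133 + -0.9300i → escape time 5
(row=2, col=3): c = 0.2300 + -0.9300i → escape time 4

Answer: 3566
4666
2354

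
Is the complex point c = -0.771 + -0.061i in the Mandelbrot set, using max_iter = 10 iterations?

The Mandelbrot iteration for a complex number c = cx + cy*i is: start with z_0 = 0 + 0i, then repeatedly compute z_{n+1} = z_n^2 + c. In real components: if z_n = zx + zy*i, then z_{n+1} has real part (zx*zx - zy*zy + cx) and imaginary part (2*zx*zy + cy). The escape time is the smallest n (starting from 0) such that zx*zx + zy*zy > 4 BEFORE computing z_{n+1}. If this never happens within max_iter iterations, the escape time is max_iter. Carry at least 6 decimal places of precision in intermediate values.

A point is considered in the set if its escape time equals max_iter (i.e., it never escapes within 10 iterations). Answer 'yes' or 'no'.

z_0 = 0 + 0i, c = -0.7710 + -0.0610i
Iter 1: z = -0.7710 + -0.0610i, |z|^2 = 0.5982
Iter 2: z = -0.1803 + 0.0331i, |z|^2 = 0.0336
Iter 3: z = -0.7396 + -0.0729i, |z|^2 = 0.5523
Iter 4: z = -0.2293 + 0.0469i, |z|^2 = 0.0548
Iter 5: z = -0.7206 + -0.0825i, |z|^2 = 0.5261
Iter 6: z = -0.2585 + 0.0579i, |z|^2 = 0.0702
Iter 7: z = -0.7075 + -0.0909i, |z|^2 = 0.5088
Iter 8: z = -0.2787 + 0.0677i, |z|^2 = 0.0822
Iter 9: z = -0.6979 + -0.0987i, |z|^2 = 0.4968
Did not escape in 10 iterations → in set

Answer: yes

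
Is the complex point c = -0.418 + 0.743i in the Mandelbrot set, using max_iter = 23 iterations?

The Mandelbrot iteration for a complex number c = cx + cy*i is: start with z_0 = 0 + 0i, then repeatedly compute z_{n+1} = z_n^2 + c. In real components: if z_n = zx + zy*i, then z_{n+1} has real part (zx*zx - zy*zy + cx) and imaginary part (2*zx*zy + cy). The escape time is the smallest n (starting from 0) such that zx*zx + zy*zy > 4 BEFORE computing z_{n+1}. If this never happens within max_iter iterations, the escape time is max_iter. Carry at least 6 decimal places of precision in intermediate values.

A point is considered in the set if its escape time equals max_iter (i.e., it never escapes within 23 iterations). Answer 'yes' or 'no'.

Answer: no

Derivation:
z_0 = 0 + 0i, c = -0.4180 + 0.7430i
Iter 1: z = -0.4180 + 0.7430i, |z|^2 = 0.7268
Iter 2: z = -0.7953 + 0.1219i, |z|^2 = 0.6474
Iter 3: z = 0.1997 + 0.5492i, |z|^2 = 0.3415
Iter 4: z = -0.6797 + 0.9623i, |z|^2 = 1.3881
Iter 5: z = -0.8821 + -0.5652i, |z|^2 = 1.0975
Iter 6: z = 0.0406 + 1.7401i, |z|^2 = 3.0298
Iter 7: z = -3.4445 + 0.8842i, |z|^2 = 12.6461
Escaped at iteration 7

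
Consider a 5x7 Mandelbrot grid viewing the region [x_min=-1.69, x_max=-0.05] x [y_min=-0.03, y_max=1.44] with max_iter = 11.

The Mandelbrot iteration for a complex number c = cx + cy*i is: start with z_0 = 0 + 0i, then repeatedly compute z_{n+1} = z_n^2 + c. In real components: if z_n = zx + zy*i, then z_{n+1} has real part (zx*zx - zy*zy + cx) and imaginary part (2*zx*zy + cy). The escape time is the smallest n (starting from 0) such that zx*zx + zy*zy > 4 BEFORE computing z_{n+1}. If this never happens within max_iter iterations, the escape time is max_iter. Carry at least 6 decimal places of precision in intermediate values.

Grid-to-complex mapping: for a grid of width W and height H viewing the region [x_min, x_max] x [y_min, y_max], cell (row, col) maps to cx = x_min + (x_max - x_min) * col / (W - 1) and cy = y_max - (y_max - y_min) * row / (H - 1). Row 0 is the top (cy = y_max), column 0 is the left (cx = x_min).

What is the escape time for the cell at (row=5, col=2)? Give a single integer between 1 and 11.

z_0 = 0 + 0i, c = -0.8700 + 0.2150i
Iter 1: z = -0.8700 + 0.2150i, |z|^2 = 0.8031
Iter 2: z = -0.1593 + -0.1591i, |z|^2 = 0.0507
Iter 3: z = -0.8699 + 0.2657i, |z|^2 = 0.8274
Iter 4: z = -0.1838 + -0.2473i, |z|^2 = 0.0949
Iter 5: z = -0.8974 + 0.3059i, |z|^2 = 0.8988
Iter 6: z = -0.1583 + -0.3340i, |z|^2 = 0.1366
Iter 7: z = -0.9565 + 0.3208i, |z|^2 = 1.0178
Iter 8: z = -0.0580 + -0.3986i, |z|^2 = 0.1623
Iter 9: z = -1.0255 + 0.2612i, |z|^2 = 1.1200
Iter 10: z = 0.1135 + -0.3208i, |z|^2 = 0.1158

Answer: 11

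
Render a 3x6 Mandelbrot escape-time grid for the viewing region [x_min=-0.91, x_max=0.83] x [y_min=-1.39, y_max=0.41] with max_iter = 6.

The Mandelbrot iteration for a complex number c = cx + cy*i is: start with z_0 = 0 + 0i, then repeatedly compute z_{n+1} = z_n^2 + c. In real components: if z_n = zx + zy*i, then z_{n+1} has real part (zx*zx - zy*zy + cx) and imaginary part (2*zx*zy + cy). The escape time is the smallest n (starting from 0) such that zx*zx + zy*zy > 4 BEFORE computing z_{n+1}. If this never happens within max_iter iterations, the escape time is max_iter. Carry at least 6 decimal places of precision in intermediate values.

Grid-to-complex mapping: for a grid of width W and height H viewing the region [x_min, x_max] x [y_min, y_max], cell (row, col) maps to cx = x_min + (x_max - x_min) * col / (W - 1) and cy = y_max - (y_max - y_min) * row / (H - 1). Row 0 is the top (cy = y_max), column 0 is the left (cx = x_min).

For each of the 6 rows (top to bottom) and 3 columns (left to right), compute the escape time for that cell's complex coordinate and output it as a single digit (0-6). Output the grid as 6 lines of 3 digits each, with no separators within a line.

Answer: 663
663
663
462
362
222

Derivation:
(row=0, col=0): c = -0.9100 + 0.4100i → escape time 6
(row=0, col=1): c = -0.0400 + 0.4100i → escape time 6
(row=0, col=2): c = 0.8300 + 0.4100i → escape time 3
(row=1, col=0): c = -0.9100 + 0.0500i → escape time 6
(row=1, col=1): c = -0.0400 + 0.0500i → escape time 6
(row=1, col=2): c = 0.8300 + 0.0500i → escape time 3
(row=2, col=0): c = -0.9100 + -0.3100i → escape time 6
(row=2, col=1): c = -0.0400 + -0.3100i → escape time 6
(row=2, col=2): c = 0.8300 + -0.3100i → escape time 3
(row=3, col=0): c = -0.9100 + -0.6700i → escape time 4
(row=3, col=1): c = -0.0400 + -0.6700i → escape time 6
(row=3, col=2): c = 0.8300 + -0.6700i → escape time 2
(row=4, col=0): c = -0.9100 + -1.0300i → escape time 3
(row=4, col=1): c = -0.0400 + -1.0300i → escape time 6
(row=4, col=2): c = 0.8300 + -1.0300i → escape time 2
(row=5, col=0): c = -0.9100 + -1.3900i → escape time 2
(row=5, col=1): c = -0.0400 + -1.3900i → escape time 2
(row=5, col=2): c = 0.8300 + -1.3900i → escape time 2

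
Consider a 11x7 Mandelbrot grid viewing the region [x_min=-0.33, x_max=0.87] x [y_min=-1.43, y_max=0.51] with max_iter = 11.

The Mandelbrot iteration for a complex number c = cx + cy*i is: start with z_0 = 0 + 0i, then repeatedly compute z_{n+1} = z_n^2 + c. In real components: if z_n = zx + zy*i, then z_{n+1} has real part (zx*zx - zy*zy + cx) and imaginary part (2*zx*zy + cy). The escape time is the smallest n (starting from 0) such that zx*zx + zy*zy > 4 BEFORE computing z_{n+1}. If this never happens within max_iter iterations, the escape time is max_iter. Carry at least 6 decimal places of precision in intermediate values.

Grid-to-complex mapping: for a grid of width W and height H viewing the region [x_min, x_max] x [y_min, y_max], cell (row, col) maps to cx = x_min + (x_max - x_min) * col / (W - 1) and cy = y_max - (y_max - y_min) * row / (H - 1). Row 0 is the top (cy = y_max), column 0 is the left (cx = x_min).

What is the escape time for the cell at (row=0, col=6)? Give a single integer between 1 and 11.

Answer: 8

Derivation:
z_0 = 0 + 0i, c = 0.3900 + 0.5100i
Iter 1: z = 0.3900 + 0.5100i, |z|^2 = 0.4122
Iter 2: z = 0.2820 + 0.9078i, |z|^2 = 0.9036
Iter 3: z = -0.3546 + 1.0220i, |z|^2 = 1.1702
Iter 4: z = -0.5288 + -0.2148i, |z|^2 = 0.3257
Iter 5: z = 0.6235 + 0.7371i, |z|^2 = 0.9320
Iter 6: z = 0.2354 + 1.4291i, |z|^2 = 2.0978
Iter 7: z = -1.5970 + 1.1828i, |z|^2 = 3.9493
Iter 8: z = 1.5414 + -3.2678i, |z|^2 = 13.0540
Escaped at iteration 8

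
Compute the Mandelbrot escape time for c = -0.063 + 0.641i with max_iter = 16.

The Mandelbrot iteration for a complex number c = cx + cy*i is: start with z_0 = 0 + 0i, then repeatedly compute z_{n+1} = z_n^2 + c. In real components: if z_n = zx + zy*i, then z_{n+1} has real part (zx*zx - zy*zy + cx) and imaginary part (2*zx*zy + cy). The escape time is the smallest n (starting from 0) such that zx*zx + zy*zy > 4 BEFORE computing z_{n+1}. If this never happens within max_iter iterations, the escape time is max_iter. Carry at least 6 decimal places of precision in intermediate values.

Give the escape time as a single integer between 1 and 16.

Answer: 16

Derivation:
z_0 = 0 + 0i, c = -0.0630 + 0.6410i
Iter 1: z = -0.0630 + 0.6410i, |z|^2 = 0.4148
Iter 2: z = -0.4699 + 0.5602i, |z|^2 = 0.5347
Iter 3: z = -0.1560 + 0.1145i, |z|^2 = 0.0375
Iter 4: z = -0.0518 + 0.6053i, |z|^2 = 0.3690
Iter 5: z = -0.4267 + 0.5783i, |z|^2 = 0.5165
Iter 6: z = -0.2154 + 0.1475i, |z|^2 = 0.0682
Iter 7: z = -0.0383 + 0.5775i, |z|^2 = 0.3349
Iter 8: z = -0.3950 + 0.5967i, |z|^2 = 0.5121
Iter 9: z = -0.2631 + 0.1696i, |z|^2 = 0.0980
Iter 10: z = -0.0226 + 0.5518i, |z|^2 = 0.3050
Iter 11: z = -0.3669 + 0.6161i, |z|^2 = 0.5142
Iter 12: z = -0.3079 + 0.1888i, |z|^2 = 0.1305
Iter 13: z = -0.0038 + 0.5247i, |z|^2 = 0.2753
Iter 14: z = -0.3383 + 0.6370i, |z|^2 = 0.5202
Iter 15: z = -0.3543 + 0.2100i, |z|^2 = 0.1696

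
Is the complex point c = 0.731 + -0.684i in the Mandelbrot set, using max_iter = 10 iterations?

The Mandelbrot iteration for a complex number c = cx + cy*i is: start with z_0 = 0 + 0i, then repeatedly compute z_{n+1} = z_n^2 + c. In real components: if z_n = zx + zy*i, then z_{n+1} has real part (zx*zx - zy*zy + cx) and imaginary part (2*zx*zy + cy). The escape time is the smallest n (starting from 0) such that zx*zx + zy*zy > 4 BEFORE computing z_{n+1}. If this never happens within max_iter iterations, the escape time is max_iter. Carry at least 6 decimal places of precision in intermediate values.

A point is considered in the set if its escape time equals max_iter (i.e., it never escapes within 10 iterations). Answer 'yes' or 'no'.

Answer: no

Derivation:
z_0 = 0 + 0i, c = 0.7310 + -0.6840i
Iter 1: z = 0.7310 + -0.6840i, |z|^2 = 1.0022
Iter 2: z = 0.7975 + -1.6840i, |z|^2 = 3.4719
Iter 3: z = -1.4689 + -3.3700i, |z|^2 = 13.5145
Escaped at iteration 3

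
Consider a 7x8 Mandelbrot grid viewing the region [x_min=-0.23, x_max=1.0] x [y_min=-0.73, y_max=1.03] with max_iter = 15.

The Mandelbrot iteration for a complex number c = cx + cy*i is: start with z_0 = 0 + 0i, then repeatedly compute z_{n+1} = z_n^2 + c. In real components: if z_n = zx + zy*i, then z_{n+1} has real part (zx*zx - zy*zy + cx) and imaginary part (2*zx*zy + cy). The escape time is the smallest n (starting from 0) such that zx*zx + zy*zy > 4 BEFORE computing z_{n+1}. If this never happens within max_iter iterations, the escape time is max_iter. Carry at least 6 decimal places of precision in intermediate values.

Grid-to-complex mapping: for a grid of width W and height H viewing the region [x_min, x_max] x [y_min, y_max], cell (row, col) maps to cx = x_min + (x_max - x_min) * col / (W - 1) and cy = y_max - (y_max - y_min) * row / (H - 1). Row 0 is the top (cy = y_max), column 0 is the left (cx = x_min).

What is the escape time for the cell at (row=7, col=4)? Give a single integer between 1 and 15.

Answer: 3

Derivation:
z_0 = 0 + 0i, c = 0.5900 + -0.7300i
Iter 1: z = 0.5900 + -0.7300i, |z|^2 = 0.8810
Iter 2: z = 0.4052 + -1.5914i, |z|^2 = 2.6967
Iter 3: z = -1.7784 + -2.0197i, |z|^2 = 7.2417
Escaped at iteration 3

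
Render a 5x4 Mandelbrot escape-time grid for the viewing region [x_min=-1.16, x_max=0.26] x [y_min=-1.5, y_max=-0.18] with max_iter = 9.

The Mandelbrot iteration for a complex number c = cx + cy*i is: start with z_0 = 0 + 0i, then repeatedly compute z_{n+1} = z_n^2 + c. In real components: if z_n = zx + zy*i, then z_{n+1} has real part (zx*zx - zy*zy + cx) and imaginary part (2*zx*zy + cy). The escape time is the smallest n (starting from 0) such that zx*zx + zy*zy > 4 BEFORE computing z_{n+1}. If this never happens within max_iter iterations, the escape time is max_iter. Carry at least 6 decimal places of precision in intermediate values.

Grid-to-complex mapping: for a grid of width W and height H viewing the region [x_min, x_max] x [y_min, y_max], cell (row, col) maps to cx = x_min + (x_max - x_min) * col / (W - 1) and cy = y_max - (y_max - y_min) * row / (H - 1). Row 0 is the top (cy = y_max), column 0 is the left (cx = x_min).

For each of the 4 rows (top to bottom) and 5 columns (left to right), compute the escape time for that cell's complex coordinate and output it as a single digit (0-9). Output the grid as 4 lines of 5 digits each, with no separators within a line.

Answer: 99999
35999
33463
22222

Derivation:
(row=0, col=0): c = -1.1600 + -0.1800i → escape time 9
(row=0, col=1): c = -0.8050 + -0.1800i → escape time 9
(row=0, col=2): c = -0.4500 + -0.1800i → escape time 9
(row=0, col=3): c = -0.0950 + -0.1800i → escape time 9
(row=0, col=4): c = 0.2600 + -0.1800i → escape time 9
(row=1, col=0): c = -1.1600 + -0.6200i → escape time 3
(row=1, col=1): c = -0.8050 + -0.6200i → escape time 5
(row=1, col=2): c = -0.4500 + -0.6200i → escape time 9
(row=1, col=3): c = -0.0950 + -0.6200i → escape time 9
(row=1, col=4): c = 0.2600 + -0.6200i → escape time 9
(row=2, col=0): c = -1.1600 + -1.0600i → escape time 3
(row=2, col=1): c = -0.8050 + -1.0600i → escape time 3
(row=2, col=2): c = -0.4500 + -1.0600i → escape time 4
(row=2, col=3): c = -0.0950 + -1.0600i → escape time 6
(row=2, col=4): c = 0.2600 + -1.0600i → escape time 3
(row=3, col=0): c = -1.1600 + -1.5000i → escape time 2
(row=3, col=1): c = -0.8050 + -1.5000i → escape time 2
(row=3, col=2): c = -0.4500 + -1.5000i → escape time 2
(row=3, col=3): c = -0.0950 + -1.5000i → escape time 2
(row=3, col=4): c = 0.2600 + -1.5000i → escape time 2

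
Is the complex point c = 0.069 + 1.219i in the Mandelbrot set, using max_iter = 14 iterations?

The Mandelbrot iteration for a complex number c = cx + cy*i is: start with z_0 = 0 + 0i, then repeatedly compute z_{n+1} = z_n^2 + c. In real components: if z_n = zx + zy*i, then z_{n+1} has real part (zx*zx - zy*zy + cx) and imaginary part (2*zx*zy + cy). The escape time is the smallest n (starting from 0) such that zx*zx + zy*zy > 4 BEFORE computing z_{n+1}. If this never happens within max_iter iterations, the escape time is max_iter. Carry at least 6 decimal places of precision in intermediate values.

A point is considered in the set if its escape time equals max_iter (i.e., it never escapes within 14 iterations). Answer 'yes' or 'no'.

z_0 = 0 + 0i, c = 0.0690 + 1.2190i
Iter 1: z = 0.0690 + 1.2190i, |z|^2 = 1.4907
Iter 2: z = -1.4122 + 1.3872i, |z|^2 = 3.9187
Iter 3: z = 0.1389 + -2.6991i, |z|^2 = 7.3043
Escaped at iteration 3

Answer: no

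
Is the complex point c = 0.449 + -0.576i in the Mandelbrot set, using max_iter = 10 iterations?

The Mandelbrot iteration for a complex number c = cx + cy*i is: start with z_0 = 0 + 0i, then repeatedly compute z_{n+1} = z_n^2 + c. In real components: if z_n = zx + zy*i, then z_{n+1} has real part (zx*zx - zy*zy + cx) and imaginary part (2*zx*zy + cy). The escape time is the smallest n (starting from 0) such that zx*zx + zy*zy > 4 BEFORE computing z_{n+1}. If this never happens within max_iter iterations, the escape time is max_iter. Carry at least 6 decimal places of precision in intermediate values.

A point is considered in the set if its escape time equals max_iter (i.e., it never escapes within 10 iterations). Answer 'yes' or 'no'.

Answer: no

Derivation:
z_0 = 0 + 0i, c = 0.4490 + -0.5760i
Iter 1: z = 0.4490 + -0.5760i, |z|^2 = 0.5334
Iter 2: z = 0.3188 + -1.0932i, |z|^2 = 1.2968
Iter 3: z = -0.6445 + -1.2731i, |z|^2 = 2.0362
Iter 4: z = -0.7564 + 1.0651i, |z|^2 = 1.7066
Iter 5: z = -0.1134 + -2.1873i, |z|^2 = 4.7971
Escaped at iteration 5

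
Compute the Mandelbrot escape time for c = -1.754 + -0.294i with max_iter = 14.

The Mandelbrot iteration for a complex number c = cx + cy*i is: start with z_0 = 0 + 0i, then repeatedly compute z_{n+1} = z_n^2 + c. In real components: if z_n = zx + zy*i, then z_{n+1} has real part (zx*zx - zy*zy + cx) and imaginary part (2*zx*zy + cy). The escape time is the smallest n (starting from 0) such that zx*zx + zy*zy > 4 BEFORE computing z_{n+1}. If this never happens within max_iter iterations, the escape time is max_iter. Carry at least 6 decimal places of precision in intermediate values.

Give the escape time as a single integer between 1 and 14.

z_0 = 0 + 0i, c = -1.7540 + -0.2940i
Iter 1: z = -1.7540 + -0.2940i, |z|^2 = 3.1630
Iter 2: z = 1.2361 + 0.7374i, |z|^2 = 2.0716
Iter 3: z = -0.7698 + 1.5289i, |z|^2 = 2.9300
Iter 4: z = -3.4988 + -2.6478i, |z|^2 = 19.2525
Escaped at iteration 4

Answer: 4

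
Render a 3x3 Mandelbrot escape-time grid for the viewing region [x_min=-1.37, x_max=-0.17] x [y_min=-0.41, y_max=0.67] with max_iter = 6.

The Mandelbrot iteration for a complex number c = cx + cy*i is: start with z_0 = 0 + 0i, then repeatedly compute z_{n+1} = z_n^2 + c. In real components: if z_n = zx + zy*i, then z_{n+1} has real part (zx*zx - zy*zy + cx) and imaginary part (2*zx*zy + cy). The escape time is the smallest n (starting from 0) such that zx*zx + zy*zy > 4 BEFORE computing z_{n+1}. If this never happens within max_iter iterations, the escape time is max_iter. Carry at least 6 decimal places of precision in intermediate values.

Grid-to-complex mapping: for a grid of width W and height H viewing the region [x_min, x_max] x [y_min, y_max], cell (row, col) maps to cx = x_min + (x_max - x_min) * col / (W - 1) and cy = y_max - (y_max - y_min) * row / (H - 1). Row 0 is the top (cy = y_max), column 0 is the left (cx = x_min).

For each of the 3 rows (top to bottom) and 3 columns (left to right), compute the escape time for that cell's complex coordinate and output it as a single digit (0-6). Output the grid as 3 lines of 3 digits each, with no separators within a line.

Answer: 356
666
566

Derivation:
(row=0, col=0): c = -1.3700 + 0.6700i → escape time 3
(row=0, col=1): c = -0.7700 + 0.6700i → escape time 5
(row=0, col=2): c = -0.1700 + 0.6700i → escape time 6
(row=1, col=0): c = -1.3700 + 0.1300i → escape time 6
(row=1, col=1): c = -0.7700 + 0.1300i → escape time 6
(row=1, col=2): c = -0.1700 + 0.1300i → escape time 6
(row=2, col=0): c = -1.3700 + -0.4100i → escape time 5
(row=2, col=1): c = -0.7700 + -0.4100i → escape time 6
(row=2, col=2): c = -0.1700 + -0.4100i → escape time 6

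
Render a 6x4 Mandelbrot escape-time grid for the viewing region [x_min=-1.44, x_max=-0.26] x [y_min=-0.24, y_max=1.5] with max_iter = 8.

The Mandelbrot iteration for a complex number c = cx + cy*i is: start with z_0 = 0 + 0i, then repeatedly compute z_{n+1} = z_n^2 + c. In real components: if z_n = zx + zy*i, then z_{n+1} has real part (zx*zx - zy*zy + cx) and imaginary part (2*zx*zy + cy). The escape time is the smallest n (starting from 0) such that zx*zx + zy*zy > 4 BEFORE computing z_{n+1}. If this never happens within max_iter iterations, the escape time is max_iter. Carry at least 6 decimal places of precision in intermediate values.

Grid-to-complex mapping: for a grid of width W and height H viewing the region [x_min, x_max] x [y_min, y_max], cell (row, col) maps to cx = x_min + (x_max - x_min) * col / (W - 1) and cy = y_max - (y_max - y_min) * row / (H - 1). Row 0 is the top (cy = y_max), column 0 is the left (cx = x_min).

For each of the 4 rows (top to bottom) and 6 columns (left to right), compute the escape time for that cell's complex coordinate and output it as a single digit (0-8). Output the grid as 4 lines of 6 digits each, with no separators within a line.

Answer: 122222
333447
588888
588888

Derivation:
(row=0, col=0): c = -1.4400 + 1.5000i → escape time 1
(row=0, col=1): c = -1.2040 + 1.5000i → escape time 2
(row=0, col=2): c = -0.9680 + 1.5000i → escape time 2
(row=0, col=3): c = -0.7320 + 1.5000i → escape time 2
(row=0, col=4): c = -0.4960 + 1.5000i → escape time 2
(row=0, col=5): c = -0.2600 + 1.5000i → escape time 2
(row=1, col=0): c = -1.4400 + 0.9200i → escape time 3
(row=1, col=1): c = -1.2040 + 0.9200i → escape time 3
(row=1, col=2): c = -0.9680 + 0.9200i → escape time 3
(row=1, col=3): c = -0.7320 + 0.9200i → escape time 4
(row=1, col=4): c = -0.4960 + 0.9200i → escape time 4
(row=1, col=5): c = -0.2600 + 0.9200i → escape time 7
(row=2, col=0): c = -1.4400 + 0.3400i → escape time 5
(row=2, col=1): c = -1.2040 + 0.3400i → escape time 8
(row=2, col=2): c = -0.9680 + 0.3400i → escape time 8
(row=2, col=3): c = -0.7320 + 0.3400i → escape time 8
(row=2, col=4): c = -0.4960 + 0.3400i → escape time 8
(row=2, col=5): c = -0.2600 + 0.3400i → escape time 8
(row=3, col=0): c = -1.4400 + -0.2400i → escape time 5
(row=3, col=1): c = -1.2040 + -0.2400i → escape time 8
(row=3, col=2): c = -0.9680 + -0.2400i → escape time 8
(row=3, col=3): c = -0.7320 + -0.2400i → escape time 8
(row=3, col=4): c = -0.4960 + -0.2400i → escape time 8
(row=3, col=5): c = -0.2600 + -0.2400i → escape time 8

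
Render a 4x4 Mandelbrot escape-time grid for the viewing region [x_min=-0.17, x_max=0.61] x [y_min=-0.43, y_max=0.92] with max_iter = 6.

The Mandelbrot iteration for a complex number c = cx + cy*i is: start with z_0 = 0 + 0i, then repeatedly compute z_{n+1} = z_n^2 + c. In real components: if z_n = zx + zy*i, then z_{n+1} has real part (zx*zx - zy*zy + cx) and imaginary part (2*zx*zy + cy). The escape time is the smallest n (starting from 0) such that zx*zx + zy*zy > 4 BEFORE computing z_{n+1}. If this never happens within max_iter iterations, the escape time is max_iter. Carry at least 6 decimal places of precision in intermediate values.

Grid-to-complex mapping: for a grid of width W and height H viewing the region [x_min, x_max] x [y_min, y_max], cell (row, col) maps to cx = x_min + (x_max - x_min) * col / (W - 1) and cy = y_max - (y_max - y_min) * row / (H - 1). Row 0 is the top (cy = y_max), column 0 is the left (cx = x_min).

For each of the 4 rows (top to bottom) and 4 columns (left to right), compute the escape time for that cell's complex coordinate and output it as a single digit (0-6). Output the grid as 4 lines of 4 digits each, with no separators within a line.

(row=0, col=0): c = -0.1700 + 0.9200i → escape time 6
(row=0, col=1): c = 0.0900 + 0.9200i → escape time 5
(row=0, col=2): c = 0.3500 + 0.9200i → escape time 4
(row=0, col=3): c = 0.6100 + 0.9200i → escape time 2
(row=1, col=0): c = -0.1700 + 0.4700i → escape time 6
(row=1, col=1): c = 0.0900 + 0.4700i → escape time 6
(row=1, col=2): c = 0.3500 + 0.4700i → escape time 6
(row=1, col=3): c = 0.6100 + 0.4700i → escape time 3
(row=2, col=0): c = -0.1700 + 0.0200i → escape time 6
(row=2, col=1): c = 0.0900 + 0.0200i → escape time 6
(row=2, col=2): c = 0.3500 + 0.0200i → escape time 6
(row=2, col=3): c = 0.6100 + 0.0200i → escape time 4
(row=3, col=0): c = -0.1700 + -0.4300i → escape time 6
(row=3, col=1): c = 0.0900 + -0.4300i → escape time 6
(row=3, col=2): c = 0.3500 + -0.4300i → escape time 6
(row=3, col=3): c = 0.6100 + -0.4300i → escape time 4

Answer: 6542
6663
6664
6664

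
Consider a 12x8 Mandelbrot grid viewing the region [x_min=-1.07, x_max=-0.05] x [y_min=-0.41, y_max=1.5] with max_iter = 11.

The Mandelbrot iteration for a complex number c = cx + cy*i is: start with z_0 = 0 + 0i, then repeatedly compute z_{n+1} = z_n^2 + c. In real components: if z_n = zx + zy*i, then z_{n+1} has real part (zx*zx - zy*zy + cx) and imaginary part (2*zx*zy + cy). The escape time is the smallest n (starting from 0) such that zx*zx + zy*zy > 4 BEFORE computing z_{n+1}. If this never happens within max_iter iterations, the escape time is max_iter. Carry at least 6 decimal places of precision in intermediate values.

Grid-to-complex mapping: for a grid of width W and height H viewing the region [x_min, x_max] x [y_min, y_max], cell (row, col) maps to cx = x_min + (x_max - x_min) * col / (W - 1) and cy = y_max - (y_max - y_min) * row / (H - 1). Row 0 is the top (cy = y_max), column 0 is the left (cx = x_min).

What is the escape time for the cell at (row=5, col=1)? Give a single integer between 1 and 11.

Answer: 11

Derivation:
z_0 = 0 + 0i, c = -0.9773 + 0.1357i
Iter 1: z = -0.9773 + 0.1357i, |z|^2 = 0.9735
Iter 2: z = -0.0406 + -0.1295i, |z|^2 = 0.0184
Iter 3: z = -0.9924 + 0.1462i, |z|^2 = 1.0063
Iter 4: z = -0.0138 + -0.1545i, |z|^2 = 0.0241
Iter 5: z = -1.0010 + 0.1400i, |z|^2 = 1.0215
Iter 6: z = 0.0051 + -0.1445i, |z|^2 = 0.0209
Iter 7: z = -0.9981 + 0.1342i, |z|^2 = 1.0143
Iter 8: z = 0.0010 + -0.1323i, |z|^2 = 0.0175
Iter 9: z = -0.9948 + 0.1355i, |z|^2 = 1.0079
Iter 10: z = -0.0061 + -0.1338i, |z|^2 = 0.0179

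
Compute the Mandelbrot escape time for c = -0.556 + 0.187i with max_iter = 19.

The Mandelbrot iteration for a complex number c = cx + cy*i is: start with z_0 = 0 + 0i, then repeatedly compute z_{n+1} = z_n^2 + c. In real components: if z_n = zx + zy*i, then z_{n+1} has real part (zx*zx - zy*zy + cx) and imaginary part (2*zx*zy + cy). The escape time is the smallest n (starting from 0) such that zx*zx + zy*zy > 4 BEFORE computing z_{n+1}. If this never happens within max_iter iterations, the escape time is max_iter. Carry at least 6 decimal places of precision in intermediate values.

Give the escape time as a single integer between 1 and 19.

Answer: 19

Derivation:
z_0 = 0 + 0i, c = -0.5560 + 0.1870i
Iter 1: z = -0.5560 + 0.1870i, |z|^2 = 0.3441
Iter 2: z = -0.2818 + -0.0209i, |z|^2 = 0.0799
Iter 3: z = -0.4770 + 0.1988i, |z|^2 = 0.2671
Iter 4: z = -0.3680 + -0.0027i, |z|^2 = 0.1354
Iter 5: z = -0.4206 + 0.1890i, |z|^2 = 0.2126
Iter 6: z = -0.4148 + 0.0280i, |z|^2 = 0.1729
Iter 7: z = -0.3847 + 0.1637i, |z|^2 = 0.1748
Iter 8: z = -0.4348 + 0.0610i, |z|^2 = 0.1928
Iter 9: z = -0.3707 + 0.1339i, |z|^2 = 0.1553
Iter 10: z = -0.4365 + 0.0877i, |z|^2 = 0.1983
Iter 11: z = -0.3731 + 0.1104i, |z|^2 = 0.1514
Iter 12: z = -0.4290 + 0.1046i, |z|^2 = 0.1950
Iter 13: z = -0.3829 + 0.0973i, |z|^2 = 0.1561
Iter 14: z = -0.4188 + 0.1125i, |z|^2 = 0.1881
Iter 15: z = -0.3932 + 0.0928i, |z|^2 = 0.1632
Iter 16: z = -0.4100 + 0.1141i, |z|^2 = 0.1811
Iter 17: z = -0.4009 + 0.0935i, |z|^2 = 0.1695
Iter 18: z = -0.4040 + 0.1120i, |z|^2 = 0.1758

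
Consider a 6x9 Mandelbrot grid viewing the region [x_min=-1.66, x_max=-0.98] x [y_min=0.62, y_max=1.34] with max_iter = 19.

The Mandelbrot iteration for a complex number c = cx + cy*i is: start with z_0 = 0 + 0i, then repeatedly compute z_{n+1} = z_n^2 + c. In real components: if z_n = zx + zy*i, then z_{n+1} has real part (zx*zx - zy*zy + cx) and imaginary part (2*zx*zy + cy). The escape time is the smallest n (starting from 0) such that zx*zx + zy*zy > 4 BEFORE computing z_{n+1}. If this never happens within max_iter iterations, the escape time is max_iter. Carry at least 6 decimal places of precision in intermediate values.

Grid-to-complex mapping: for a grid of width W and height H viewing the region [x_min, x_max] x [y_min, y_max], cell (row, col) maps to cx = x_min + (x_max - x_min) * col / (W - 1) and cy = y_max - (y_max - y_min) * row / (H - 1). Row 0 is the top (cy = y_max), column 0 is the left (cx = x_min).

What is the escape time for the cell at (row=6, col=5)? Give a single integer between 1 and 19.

z_0 = 0 + 0i, c = -0.9800 + 0.8000i
Iter 1: z = -0.9800 + 0.8000i, |z|^2 = 1.6004
Iter 2: z = -0.6596 + -0.7680i, |z|^2 = 1.0249
Iter 3: z = -1.1348 + 1.8131i, |z|^2 = 4.5752
Escaped at iteration 3

Answer: 3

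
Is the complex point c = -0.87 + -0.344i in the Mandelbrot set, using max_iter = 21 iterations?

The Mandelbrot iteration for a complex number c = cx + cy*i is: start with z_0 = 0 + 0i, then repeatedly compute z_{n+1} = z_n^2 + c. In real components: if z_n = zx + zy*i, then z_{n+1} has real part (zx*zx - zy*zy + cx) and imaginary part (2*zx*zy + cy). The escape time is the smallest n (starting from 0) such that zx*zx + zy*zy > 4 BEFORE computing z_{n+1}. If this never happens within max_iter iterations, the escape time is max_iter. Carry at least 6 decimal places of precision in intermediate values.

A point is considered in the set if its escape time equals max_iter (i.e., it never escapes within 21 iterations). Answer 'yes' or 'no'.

Answer: no

Derivation:
z_0 = 0 + 0i, c = -0.8700 + -0.3440i
Iter 1: z = -0.8700 + -0.3440i, |z|^2 = 0.8752
Iter 2: z = -0.2314 + 0.2546i, |z|^2 = 0.1184
Iter 3: z = -0.8812 + -0.4618i, |z|^2 = 0.9899
Iter 4: z = -0.3067 + 0.4700i, |z|^2 = 0.3149
Iter 5: z = -0.9968 + -0.6323i, |z|^2 = 1.3934
Iter 6: z = -0.2762 + 0.9165i, |z|^2 = 0.9163
Iter 7: z = -1.6337 + -0.8502i, |z|^2 = 3.3919
Iter 8: z = 1.0761 + 2.4341i, |z|^2 = 7.0828
Escaped at iteration 8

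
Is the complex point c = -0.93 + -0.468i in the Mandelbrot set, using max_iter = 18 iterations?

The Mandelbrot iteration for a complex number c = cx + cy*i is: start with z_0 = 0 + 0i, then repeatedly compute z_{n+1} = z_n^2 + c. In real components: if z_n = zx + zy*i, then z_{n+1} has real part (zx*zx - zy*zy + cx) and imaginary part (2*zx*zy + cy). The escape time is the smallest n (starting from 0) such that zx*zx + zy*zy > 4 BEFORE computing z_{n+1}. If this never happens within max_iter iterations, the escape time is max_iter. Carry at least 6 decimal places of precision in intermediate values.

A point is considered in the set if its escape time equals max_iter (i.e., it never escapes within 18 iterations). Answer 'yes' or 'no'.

Answer: no

Derivation:
z_0 = 0 + 0i, c = -0.9300 + -0.4680i
Iter 1: z = -0.9300 + -0.4680i, |z|^2 = 1.0839
Iter 2: z = -0.2841 + 0.4025i, |z|^2 = 0.2427
Iter 3: z = -1.0113 + -0.6967i, |z|^2 = 1.5081
Iter 4: z = -0.3927 + 0.9411i, |z|^2 = 1.0399
Iter 5: z = -1.6614 + -1.2072i, |z|^2 = 4.2178
Escaped at iteration 5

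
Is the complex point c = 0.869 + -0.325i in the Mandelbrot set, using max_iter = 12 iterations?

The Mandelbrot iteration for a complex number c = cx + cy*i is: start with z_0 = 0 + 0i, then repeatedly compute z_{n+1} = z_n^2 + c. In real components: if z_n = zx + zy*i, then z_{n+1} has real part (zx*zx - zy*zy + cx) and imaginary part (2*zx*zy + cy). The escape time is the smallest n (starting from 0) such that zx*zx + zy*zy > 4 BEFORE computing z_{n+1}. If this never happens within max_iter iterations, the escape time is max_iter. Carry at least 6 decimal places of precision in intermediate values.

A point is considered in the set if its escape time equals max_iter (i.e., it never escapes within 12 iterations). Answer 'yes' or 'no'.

Answer: no

Derivation:
z_0 = 0 + 0i, c = 0.8690 + -0.3250i
Iter 1: z = 0.8690 + -0.3250i, |z|^2 = 0.8608
Iter 2: z = 1.5185 + -0.8899i, |z|^2 = 3.0978
Iter 3: z = 2.3831 + -3.0275i, |z|^2 = 14.8452
Escaped at iteration 3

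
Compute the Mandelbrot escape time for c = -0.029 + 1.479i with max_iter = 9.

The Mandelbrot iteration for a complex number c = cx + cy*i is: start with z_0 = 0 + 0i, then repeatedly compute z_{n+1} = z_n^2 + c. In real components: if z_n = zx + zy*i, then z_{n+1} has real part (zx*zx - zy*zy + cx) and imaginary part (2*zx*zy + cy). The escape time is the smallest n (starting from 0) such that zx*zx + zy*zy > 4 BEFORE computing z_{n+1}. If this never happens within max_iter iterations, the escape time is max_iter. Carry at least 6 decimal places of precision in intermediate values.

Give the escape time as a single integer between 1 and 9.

z_0 = 0 + 0i, c = -0.0290 + 1.4790i
Iter 1: z = -0.0290 + 1.4790i, |z|^2 = 2.1883
Iter 2: z = -2.2156 + 1.3932i, |z|^2 = 6.8499
Escaped at iteration 2

Answer: 2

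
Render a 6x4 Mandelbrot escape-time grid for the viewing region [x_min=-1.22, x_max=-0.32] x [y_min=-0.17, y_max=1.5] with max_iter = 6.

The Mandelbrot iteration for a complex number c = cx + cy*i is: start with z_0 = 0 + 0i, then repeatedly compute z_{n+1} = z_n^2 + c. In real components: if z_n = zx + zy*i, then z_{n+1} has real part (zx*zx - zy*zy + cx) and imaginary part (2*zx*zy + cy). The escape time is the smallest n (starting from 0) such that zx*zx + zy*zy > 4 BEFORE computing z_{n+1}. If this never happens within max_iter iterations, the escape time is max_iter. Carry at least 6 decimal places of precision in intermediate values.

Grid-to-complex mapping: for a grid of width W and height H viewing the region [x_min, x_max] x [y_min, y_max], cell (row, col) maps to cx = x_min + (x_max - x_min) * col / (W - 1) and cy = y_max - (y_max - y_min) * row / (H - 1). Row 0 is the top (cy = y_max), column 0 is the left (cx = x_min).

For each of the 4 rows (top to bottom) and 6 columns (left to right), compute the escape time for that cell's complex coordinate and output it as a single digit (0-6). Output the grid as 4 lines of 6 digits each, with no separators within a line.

Answer: 222222
333445
666666
666666

Derivation:
(row=0, col=0): c = -1.2200 + 1.5000i → escape time 2
(row=0, col=1): c = -1.0400 + 1.5000i → escape time 2
(row=0, col=2): c = -0.8600 + 1.5000i → escape time 2
(row=0, col=3): c = -0.6800 + 1.5000i → escape time 2
(row=0, col=4): c = -0.5000 + 1.5000i → escape time 2
(row=0, col=5): c = -0.3200 + 1.5000i → escape time 2
(row=1, col=0): c = -1.2200 + 0.9433i → escape time 3
(row=1, col=1): c = -1.0400 + 0.9433i → escape time 3
(row=1, col=2): c = -0.8600 + 0.9433i → escape time 3
(row=1, col=3): c = -0.6800 + 0.9433i → escape time 4
(row=1, col=4): c = -0.5000 + 0.9433i → escape time 4
(row=1, col=5): c = -0.3200 + 0.9433i → escape time 5
(row=2, col=0): c = -1.2200 + 0.3867i → escape time 6
(row=2, col=1): c = -1.0400 + 0.3867i → escape time 6
(row=2, col=2): c = -0.8600 + 0.3867i → escape time 6
(row=2, col=3): c = -0.6800 + 0.3867i → escape time 6
(row=2, col=4): c = -0.5000 + 0.3867i → escape time 6
(row=2, col=5): c = -0.3200 + 0.3867i → escape time 6
(row=3, col=0): c = -1.2200 + -0.1700i → escape time 6
(row=3, col=1): c = -1.0400 + -0.1700i → escape time 6
(row=3, col=2): c = -0.8600 + -0.1700i → escape time 6
(row=3, col=3): c = -0.6800 + -0.1700i → escape time 6
(row=3, col=4): c = -0.5000 + -0.1700i → escape time 6
(row=3, col=5): c = -0.3200 + -0.1700i → escape time 6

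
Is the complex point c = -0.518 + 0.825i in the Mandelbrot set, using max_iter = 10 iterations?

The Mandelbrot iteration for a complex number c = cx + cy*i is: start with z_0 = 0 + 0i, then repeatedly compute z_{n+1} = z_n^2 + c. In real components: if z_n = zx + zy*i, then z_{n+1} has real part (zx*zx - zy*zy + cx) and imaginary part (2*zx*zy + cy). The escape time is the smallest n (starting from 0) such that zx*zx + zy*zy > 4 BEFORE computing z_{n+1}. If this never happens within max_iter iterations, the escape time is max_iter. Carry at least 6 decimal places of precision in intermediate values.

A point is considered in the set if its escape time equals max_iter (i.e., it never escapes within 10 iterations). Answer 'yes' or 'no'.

Answer: no

Derivation:
z_0 = 0 + 0i, c = -0.5180 + 0.8250i
Iter 1: z = -0.5180 + 0.8250i, |z|^2 = 0.9489
Iter 2: z = -0.9303 + -0.0297i, |z|^2 = 0.8663
Iter 3: z = 0.3466 + 0.8803i, |z|^2 = 0.8950
Iter 4: z = -1.1727 + 1.4352i, |z|^2 = 3.4350
Iter 5: z = -1.2024 + -2.5411i, |z|^2 = 7.9030
Escaped at iteration 5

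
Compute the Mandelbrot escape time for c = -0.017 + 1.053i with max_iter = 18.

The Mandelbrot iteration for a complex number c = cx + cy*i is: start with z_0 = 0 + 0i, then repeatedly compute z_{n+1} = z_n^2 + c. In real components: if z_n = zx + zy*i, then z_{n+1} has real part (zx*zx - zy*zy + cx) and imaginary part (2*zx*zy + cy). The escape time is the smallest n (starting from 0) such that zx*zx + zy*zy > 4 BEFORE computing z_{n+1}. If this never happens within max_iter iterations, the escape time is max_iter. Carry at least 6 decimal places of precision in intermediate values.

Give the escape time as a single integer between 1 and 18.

z_0 = 0 + 0i, c = -0.0170 + 1.0530i
Iter 1: z = -0.0170 + 1.0530i, |z|^2 = 1.1091
Iter 2: z = -1.1255 + 1.0172i, |z|^2 = 2.3015
Iter 3: z = 0.2151 + -1.2368i, |z|^2 = 1.5758
Iter 4: z = -1.5003 + 0.5209i, |z|^2 = 2.5222
Iter 5: z = 1.9625 + -0.5101i, |z|^2 = 4.1116
Escaped at iteration 5

Answer: 5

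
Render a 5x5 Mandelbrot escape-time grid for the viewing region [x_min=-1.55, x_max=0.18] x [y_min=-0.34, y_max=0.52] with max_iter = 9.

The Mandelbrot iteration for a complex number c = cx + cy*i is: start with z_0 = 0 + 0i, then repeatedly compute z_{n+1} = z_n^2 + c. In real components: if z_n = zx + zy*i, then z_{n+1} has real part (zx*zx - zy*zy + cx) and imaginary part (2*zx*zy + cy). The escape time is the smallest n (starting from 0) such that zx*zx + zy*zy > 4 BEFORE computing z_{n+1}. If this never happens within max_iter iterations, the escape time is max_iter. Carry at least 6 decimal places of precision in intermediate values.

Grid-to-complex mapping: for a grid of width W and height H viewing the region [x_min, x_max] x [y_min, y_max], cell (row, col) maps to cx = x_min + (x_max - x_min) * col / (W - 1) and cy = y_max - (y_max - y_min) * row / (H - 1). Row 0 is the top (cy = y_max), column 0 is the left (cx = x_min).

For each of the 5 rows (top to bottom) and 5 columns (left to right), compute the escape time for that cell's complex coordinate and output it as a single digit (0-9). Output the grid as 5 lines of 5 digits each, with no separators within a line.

Answer: 35899
49999
79999
69999
49999

Derivation:
(row=0, col=0): c = -1.5500 + 0.5200i → escape time 3
(row=0, col=1): c = -1.1175 + 0.5200i → escape time 5
(row=0, col=2): c = -0.6850 + 0.5200i → escape time 8
(row=0, col=3): c = -0.2525 + 0.5200i → escape time 9
(row=0, col=4): c = 0.1800 + 0.5200i → escape time 9
(row=1, col=0): c = -1.5500 + 0.3050i → escape time 4
(row=1, col=1): c = -1.1175 + 0.3050i → escape time 9
(row=1, col=2): c = -0.6850 + 0.3050i → escape time 9
(row=1, col=3): c = -0.2525 + 0.3050i → escape time 9
(row=1, col=4): c = 0.1800 + 0.3050i → escape time 9
(row=2, col=0): c = -1.5500 + 0.0900i → escape time 7
(row=2, col=1): c = -1.1175 + 0.0900i → escape time 9
(row=2, col=2): c = -0.6850 + 0.0900i → escape time 9
(row=2, col=3): c = -0.2525 + 0.0900i → escape time 9
(row=2, col=4): c = 0.1800 + 0.0900i → escape time 9
(row=3, col=0): c = -1.5500 + -0.1250i → escape time 6
(row=3, col=1): c = -1.1175 + -0.1250i → escape time 9
(row=3, col=2): c = -0.6850 + -0.1250i → escape time 9
(row=3, col=3): c = -0.2525 + -0.1250i → escape time 9
(row=3, col=4): c = 0.1800 + -0.1250i → escape time 9
(row=4, col=0): c = -1.5500 + -0.3400i → escape time 4
(row=4, col=1): c = -1.1175 + -0.3400i → escape time 9
(row=4, col=2): c = -0.6850 + -0.3400i → escape time 9
(row=4, col=3): c = -0.2525 + -0.3400i → escape time 9
(row=4, col=4): c = 0.1800 + -0.3400i → escape time 9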